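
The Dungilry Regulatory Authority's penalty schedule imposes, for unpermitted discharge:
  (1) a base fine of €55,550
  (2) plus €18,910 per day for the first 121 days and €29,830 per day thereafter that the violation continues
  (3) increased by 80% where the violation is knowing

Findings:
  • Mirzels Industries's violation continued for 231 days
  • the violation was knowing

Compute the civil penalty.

First 121 days: 121 × €18,910 = €2,288,110
Remaining days: (231 − 121) × €29,830 = €3,281,300
Per-day component: €2,288,110 + €3,281,300 = €5,569,410
Base plus per-day: €55,550 + €5,569,410 = €5,624,960
Enhancement: 80% of €5,624,960 = €4,499,968
Enhanced fine: €5,624,960 + €4,499,968 = €10,124,928

€10,124,928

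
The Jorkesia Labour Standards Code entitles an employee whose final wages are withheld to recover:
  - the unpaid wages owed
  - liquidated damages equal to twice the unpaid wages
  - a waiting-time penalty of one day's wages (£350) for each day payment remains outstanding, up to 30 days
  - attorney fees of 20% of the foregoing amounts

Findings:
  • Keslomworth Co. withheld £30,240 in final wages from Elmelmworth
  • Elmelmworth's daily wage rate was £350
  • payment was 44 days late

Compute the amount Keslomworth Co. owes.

Total award: £121,464

Doubled: 2 × £30,240 = £60,480
Penalty days: min(44, 30) = 30
Waiting-time penalty: 30 × £350 = £10,500
Subtotal: £30,240 + £60,480 + £10,500 = £101,220
Attorney fees: 20% of £101,220 = £20,244
Total award: £101,220 + £20,244 = £121,464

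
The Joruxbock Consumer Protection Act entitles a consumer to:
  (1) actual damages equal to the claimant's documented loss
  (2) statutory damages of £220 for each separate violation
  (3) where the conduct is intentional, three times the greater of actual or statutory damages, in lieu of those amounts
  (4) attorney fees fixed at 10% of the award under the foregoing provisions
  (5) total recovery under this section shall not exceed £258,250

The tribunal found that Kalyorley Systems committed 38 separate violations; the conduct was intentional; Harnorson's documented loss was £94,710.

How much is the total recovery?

Statutory damages: 38 × £220 = £8,360
Greater of actual damages (£94,710) or statutory damages (£8,360): £94,710
Trebled: 3 × £94,710 = £284,130
Attorney fees: 10% of £284,130 = £28,413
Total before cap: £284,130 + £28,413 = £312,543
Cap at £258,250: £312,543 exceeds the cap → £258,250

£258,250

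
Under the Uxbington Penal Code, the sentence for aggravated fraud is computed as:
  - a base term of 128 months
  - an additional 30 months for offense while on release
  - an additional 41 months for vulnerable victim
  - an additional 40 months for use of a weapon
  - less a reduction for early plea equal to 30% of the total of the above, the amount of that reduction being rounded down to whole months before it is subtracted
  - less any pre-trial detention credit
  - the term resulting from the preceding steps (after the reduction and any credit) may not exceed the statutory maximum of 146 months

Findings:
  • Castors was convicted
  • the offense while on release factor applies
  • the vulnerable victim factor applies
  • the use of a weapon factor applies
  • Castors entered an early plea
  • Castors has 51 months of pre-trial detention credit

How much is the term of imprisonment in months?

Offense while on release enhancement: +30 months
Vulnerable victim enhancement: +41 months
Use of a weapon enhancement: +40 months
Adjusted term: 128 months + 30 months + 41 months + 40 months = 239 months
Early plea reduction: 30% of 239 months = 71 months (rounded down)
After reduction: 239 − 71 = 168 months
Less pre-trial detention credit: 168 months − 51 months = 117 months
Cap at 146 months: 117 months is within the cap, no reduction.

117 months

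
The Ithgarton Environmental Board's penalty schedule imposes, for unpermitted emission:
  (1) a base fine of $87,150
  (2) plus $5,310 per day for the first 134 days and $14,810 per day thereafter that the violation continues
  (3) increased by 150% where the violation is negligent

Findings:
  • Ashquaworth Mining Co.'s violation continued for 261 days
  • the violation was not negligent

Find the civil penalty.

Civil penalty: $2,679,560

First 134 days: 134 × $5,310 = $711,540
Remaining days: (261 − 134) × $14,810 = $1,880,870
Per-day component: $711,540 + $1,880,870 = $2,592,410
Base plus per-day: $87,150 + $2,592,410 = $2,679,560
The violation was not negligent: no 150% increase.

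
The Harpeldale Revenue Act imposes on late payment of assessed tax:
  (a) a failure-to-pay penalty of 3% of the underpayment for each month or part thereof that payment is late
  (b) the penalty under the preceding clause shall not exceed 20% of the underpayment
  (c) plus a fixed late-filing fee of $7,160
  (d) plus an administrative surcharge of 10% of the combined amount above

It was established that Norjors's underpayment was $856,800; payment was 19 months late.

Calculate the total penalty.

Accrued rate: 3% × 19 = 57%, capped at 20% → 20%
Failure-to-pay penalty: 20% of $856,800 = $171,360
Penalty before surcharge: $171,360 + $7,160 = $178,520
Administrative surcharge: 10% of $178,520 = $17,852
Total penalty: $178,520 + $17,852 = $196,372

$196,372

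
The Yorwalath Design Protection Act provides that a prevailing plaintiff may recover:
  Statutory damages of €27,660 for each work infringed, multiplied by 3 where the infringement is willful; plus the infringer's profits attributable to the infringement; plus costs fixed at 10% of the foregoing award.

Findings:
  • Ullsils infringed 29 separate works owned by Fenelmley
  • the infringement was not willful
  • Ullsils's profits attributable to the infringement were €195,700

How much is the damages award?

Statutory damages: 29 × €27,660 = €802,140
Infringement not willful: no ×3 enhancement.
Combined award: €802,140 + €195,700 = €997,840
Costs: 10% of €997,840 = €99,784
Award plus costs: €997,840 + €99,784 = €1,097,624

€1,097,624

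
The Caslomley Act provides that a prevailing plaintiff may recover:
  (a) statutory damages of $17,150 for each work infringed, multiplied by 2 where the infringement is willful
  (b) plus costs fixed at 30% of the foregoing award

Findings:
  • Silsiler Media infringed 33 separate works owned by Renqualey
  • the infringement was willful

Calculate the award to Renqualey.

Statutory damages: 33 × $17,150 = $565,950
Doubled: 2 × $565,950 = $1,131,900
Costs: 30% of $1,131,900 = $339,570
Award plus costs: $1,131,900 + $339,570 = $1,471,470

$1,471,470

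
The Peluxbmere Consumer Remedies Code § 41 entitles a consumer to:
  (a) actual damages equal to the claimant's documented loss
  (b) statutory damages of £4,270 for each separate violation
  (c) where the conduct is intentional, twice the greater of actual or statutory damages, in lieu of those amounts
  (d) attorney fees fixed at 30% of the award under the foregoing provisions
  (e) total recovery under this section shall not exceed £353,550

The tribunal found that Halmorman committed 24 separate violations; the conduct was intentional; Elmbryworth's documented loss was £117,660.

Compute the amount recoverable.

£305,916

Statutory damages: 24 × £4,270 = £102,480
Greater of actual damages (£117,660) or statutory damages (£102,480): £117,660
Doubled: 2 × £117,660 = £235,320
Attorney fees: 30% of £235,320 = £70,596
Total before cap: £235,320 + £70,596 = £305,916
Cap at £353,550: £305,916 is within the cap, no reduction.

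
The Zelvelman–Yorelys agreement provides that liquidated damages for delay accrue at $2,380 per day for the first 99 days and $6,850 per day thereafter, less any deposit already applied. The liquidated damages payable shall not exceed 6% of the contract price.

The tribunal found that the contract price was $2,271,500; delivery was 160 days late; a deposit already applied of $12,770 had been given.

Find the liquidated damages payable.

First 99 days: 99 × $2,380 = $235,620
Remaining days: (160 − 99) × $6,850 = $417,850
Accrued per-day damages: $235,620 + $417,850 = $653,470
Less deposit already applied: $653,470 − $12,770 = $640,700
Cap: 6% of $2,271,500 = $136,290
Cap at $136,290: $640,700 exceeds the cap → $136,290

$136,290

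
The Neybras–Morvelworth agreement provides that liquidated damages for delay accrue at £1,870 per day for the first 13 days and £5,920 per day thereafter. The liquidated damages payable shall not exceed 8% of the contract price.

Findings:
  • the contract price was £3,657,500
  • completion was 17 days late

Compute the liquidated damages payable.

First 13 days: 13 × £1,870 = £24,310
Remaining days: (17 − 13) × £5,920 = £23,680
Accrued per-day damages: £24,310 + £23,680 = £47,990
Cap: 8% of £3,657,500 = £292,600
Cap at £292,600: £47,990 is within the cap, no reduction.

Liquidated damages: £47,990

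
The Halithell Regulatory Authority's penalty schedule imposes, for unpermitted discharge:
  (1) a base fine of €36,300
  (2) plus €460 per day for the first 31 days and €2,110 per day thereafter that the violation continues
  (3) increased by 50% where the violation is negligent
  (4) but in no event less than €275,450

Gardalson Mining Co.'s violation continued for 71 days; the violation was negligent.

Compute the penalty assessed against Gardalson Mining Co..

€275,450

First 31 days: 31 × €460 = €14,260
Remaining days: (71 − 31) × €2,110 = €84,400
Per-day component: €14,260 + €84,400 = €98,660
Base plus per-day: €36,300 + €98,660 = €134,960
Enhancement: 50% of €134,960 = €67,480
Enhanced fine: €134,960 + €67,480 = €202,440
Minimum €275,450: €202,440 is below the minimum → €275,450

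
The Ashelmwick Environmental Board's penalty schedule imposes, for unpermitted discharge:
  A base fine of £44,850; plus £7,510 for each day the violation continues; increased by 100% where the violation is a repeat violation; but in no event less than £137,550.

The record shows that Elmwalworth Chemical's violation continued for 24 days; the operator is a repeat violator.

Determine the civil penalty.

Per-day component: 24 × £7,510 = £180,240
Base plus per-day: £44,850 + £180,240 = £225,090
Enhancement: 100% of £225,090 = £225,090
Enhanced fine: £225,090 + £225,090 = £450,180
Minimum £137,550: £450,180 meets the minimum, no increase.

Civil penalty: £450,180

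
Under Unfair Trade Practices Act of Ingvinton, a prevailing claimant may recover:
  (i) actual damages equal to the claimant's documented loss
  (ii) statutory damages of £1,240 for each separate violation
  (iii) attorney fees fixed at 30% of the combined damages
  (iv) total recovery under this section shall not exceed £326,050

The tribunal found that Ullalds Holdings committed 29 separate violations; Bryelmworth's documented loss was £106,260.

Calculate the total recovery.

Statutory damages: 29 × £1,240 = £35,960
Combined damages: £106,260 + £35,960 = £142,220
Attorney fees: 30% of £142,220 = £42,666
Total before cap: £142,220 + £42,666 = £184,886
Cap at £326,050: £184,886 is within the cap, no reduction.

£184,886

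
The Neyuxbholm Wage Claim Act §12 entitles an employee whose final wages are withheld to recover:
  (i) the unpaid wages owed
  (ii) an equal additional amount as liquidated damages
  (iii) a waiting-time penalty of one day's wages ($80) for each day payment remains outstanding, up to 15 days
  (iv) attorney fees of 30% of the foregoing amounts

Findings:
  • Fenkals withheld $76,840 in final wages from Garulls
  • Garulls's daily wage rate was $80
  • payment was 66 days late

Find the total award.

Liquidated damages (equal amount): $76,840
Penalty days: min(66, 15) = 15
Waiting-time penalty: 15 × $80 = $1,200
Subtotal: $76,840 + $76,840 + $1,200 = $154,880
Attorney fees: 30% of $154,880 = $46,464
Total award: $154,880 + $46,464 = $201,344

$201,344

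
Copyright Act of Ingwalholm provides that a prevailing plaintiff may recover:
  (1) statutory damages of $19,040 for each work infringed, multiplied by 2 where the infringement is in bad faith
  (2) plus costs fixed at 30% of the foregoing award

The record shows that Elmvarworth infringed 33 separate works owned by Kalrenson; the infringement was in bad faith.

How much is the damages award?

Statutory damages: 33 × $19,040 = $628,320
Doubled: 2 × $628,320 = $1,256,640
Costs: 30% of $1,256,640 = $376,992
Award plus costs: $1,256,640 + $376,992 = $1,633,632

$1,633,632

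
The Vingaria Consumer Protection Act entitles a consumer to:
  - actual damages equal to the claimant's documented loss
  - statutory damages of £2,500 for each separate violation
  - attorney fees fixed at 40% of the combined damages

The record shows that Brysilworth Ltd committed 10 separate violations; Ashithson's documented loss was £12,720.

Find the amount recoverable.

Total recovery: £52,808

Statutory damages: 10 × £2,500 = £25,000
Combined damages: £12,720 + £25,000 = £37,720
Attorney fees: 40% of £37,720 = £15,088
Total recovery: £37,720 + £15,088 = £52,808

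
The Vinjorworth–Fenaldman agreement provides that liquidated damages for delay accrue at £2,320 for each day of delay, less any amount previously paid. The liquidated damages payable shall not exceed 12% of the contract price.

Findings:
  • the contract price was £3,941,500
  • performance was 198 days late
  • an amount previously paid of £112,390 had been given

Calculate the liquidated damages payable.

Per-day damages: 198 × £2,320 = £459,360
Less amount previously paid: £459,360 − £112,390 = £346,970
Cap: 12% of £3,941,500 = £472,980
Cap at £472,980: £346,970 is within the cap, no reduction.

£346,970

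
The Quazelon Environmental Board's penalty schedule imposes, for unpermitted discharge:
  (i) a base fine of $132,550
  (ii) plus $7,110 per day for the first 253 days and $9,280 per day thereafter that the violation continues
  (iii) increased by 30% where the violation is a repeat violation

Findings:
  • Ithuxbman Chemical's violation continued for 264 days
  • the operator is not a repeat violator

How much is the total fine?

$2,033,460

First 253 days: 253 × $7,110 = $1,798,830
Remaining days: (264 − 253) × $9,280 = $102,080
Per-day component: $1,798,830 + $102,080 = $1,900,910
Base plus per-day: $132,550 + $1,900,910 = $2,033,460
The operator is not a repeat violator: no 30% increase.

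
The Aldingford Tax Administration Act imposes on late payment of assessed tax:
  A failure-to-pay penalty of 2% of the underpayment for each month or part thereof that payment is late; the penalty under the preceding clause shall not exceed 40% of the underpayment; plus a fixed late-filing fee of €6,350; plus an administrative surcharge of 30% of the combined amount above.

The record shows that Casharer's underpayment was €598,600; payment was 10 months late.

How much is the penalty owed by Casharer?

€163,891

Accrued rate: 2% × 10 = 20%, capped at 40% → 20%
Failure-to-pay penalty: 20% of €598,600 = €119,720
Penalty before surcharge: €119,720 + €6,350 = €126,070
Administrative surcharge: 30% of €126,070 = €37,821
Total penalty: €126,070 + €37,821 = €163,891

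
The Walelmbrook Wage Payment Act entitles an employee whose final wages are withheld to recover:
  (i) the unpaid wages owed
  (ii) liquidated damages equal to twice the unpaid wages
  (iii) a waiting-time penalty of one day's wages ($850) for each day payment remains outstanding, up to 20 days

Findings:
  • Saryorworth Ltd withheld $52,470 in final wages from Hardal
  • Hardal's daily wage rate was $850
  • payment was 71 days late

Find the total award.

$174,410

Doubled: 2 × $52,470 = $104,940
Penalty days: min(71, 20) = 20
Waiting-time penalty: 20 × $850 = $17,000
Total award: $52,470 + $104,940 + $17,000 = $174,410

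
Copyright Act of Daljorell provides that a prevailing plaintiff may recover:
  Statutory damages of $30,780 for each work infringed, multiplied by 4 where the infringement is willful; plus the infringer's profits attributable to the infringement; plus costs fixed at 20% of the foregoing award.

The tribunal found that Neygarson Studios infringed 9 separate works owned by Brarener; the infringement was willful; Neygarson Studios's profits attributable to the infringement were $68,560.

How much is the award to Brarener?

$1,411,968

Statutory damages: 9 × $30,780 = $277,020
Multiplied by 4: 4 × $277,020 = $1,108,080
Combined award: $1,108,080 + $68,560 = $1,176,640
Costs: 20% of $1,176,640 = $235,328
Award plus costs: $1,176,640 + $235,328 = $1,411,968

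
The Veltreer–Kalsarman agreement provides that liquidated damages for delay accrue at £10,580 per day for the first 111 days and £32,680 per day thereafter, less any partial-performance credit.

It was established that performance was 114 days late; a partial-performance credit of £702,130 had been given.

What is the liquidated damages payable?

First 111 days: 111 × £10,580 = £1,174,380
Remaining days: (114 − 111) × £32,680 = £98,040
Accrued per-day damages: £1,174,380 + £98,040 = £1,272,420
Less partial-performance credit: £1,272,420 − £702,130 = £570,290

£570,290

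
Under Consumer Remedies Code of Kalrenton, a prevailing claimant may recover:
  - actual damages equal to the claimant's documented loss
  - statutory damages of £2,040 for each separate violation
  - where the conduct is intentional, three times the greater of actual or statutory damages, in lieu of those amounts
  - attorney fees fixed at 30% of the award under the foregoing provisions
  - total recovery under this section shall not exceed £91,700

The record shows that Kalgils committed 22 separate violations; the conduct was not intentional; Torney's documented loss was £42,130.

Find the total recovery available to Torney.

Statutory damages: 22 × £2,040 = £44,880
Conduct not intentional: the in-lieu enhancement does not apply.
Actual plus statutory damages: £42,130 + £44,880 = £87,010
Attorney fees: 30% of £87,010 = £26,103
Total before cap: £87,010 + £26,103 = £113,113
Cap at £91,700: £113,113 exceeds the cap → £91,700

Total recovery: £91,700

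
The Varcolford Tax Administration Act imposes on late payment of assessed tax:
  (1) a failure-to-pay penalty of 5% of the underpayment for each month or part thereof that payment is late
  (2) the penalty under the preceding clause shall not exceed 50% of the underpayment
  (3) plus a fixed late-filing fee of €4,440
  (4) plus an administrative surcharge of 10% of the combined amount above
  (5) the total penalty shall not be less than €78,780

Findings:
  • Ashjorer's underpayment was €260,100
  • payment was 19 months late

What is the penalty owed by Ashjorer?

Accrued rate: 5% × 19 = 95%, capped at 50% → 50%
Failure-to-pay penalty: 50% of €260,100 = €130,050
Penalty before surcharge: €130,050 + €4,440 = €134,490
Administrative surcharge: 10% of €134,490 = €13,449
Total penalty: €134,490 + €13,449 = €147,939
Minimum €78,780: €147,939 meets the minimum, no increase.

€147,939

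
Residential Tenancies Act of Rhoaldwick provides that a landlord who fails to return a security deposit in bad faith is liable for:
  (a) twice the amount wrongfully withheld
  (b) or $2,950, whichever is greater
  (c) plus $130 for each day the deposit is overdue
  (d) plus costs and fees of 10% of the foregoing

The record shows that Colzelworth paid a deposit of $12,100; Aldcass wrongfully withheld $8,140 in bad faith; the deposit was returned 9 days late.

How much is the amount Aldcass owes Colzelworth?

Doubled: 2 × $8,140 = $16,280
Minimum $2,950: $16,280 meets the minimum, no increase.
Late-return penalty: 9 × $130 = $1,170
Damages plus late penalty: $16,280 + $1,170 = $17,450
Costs and fees: 10% of $17,450 = $1,745
Total recovery: $17,450 + $1,745 = $19,195

$19,195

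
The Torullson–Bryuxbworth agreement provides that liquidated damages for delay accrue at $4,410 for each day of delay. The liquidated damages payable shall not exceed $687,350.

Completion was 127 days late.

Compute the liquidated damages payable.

$560,070

Per-day damages: 127 × $4,410 = $560,070
Cap at $687,350: $560,070 is within the cap, no reduction.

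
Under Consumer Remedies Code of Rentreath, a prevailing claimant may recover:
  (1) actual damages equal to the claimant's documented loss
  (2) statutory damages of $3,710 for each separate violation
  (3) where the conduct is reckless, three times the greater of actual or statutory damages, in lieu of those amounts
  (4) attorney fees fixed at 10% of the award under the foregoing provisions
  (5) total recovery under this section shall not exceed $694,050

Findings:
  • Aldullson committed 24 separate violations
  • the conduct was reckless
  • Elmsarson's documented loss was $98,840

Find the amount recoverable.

$326,172

Statutory damages: 24 × $3,710 = $89,040
Greater of actual damages ($98,840) or statutory damages ($89,040): $98,840
Trebled: 3 × $98,840 = $296,520
Attorney fees: 10% of $296,520 = $29,652
Total before cap: $296,520 + $29,652 = $326,172
Cap at $694,050: $326,172 is within the cap, no reduction.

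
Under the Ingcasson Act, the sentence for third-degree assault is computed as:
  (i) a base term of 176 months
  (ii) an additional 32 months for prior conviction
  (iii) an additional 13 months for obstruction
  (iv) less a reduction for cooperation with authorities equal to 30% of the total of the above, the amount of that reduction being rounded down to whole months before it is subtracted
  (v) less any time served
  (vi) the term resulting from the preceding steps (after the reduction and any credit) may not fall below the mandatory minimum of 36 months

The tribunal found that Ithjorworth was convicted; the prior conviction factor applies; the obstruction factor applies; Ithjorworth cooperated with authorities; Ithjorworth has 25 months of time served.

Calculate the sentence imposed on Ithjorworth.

130 months

Prior conviction enhancement: +32 months
Obstruction enhancement: +13 months
Adjusted term: 176 months + 32 months + 13 months = 221 months
Cooperation with authorities reduction: 30% of 221 months = 66 months (rounded down)
After reduction: 221 − 66 = 155 months
Less time served: 155 months − 25 months = 130 months
Minimum 36 months: 130 months meets the minimum, no increase.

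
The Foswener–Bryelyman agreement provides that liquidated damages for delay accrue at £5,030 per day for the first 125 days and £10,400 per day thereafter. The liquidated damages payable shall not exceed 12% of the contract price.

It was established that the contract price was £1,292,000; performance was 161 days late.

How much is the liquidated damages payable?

£155,040

First 125 days: 125 × £5,030 = £628,750
Remaining days: (161 − 125) × £10,400 = £374,400
Accrued per-day damages: £628,750 + £374,400 = £1,003,150
Cap: 12% of £1,292,000 = £155,040
Cap at £155,040: £1,003,150 exceeds the cap → £155,040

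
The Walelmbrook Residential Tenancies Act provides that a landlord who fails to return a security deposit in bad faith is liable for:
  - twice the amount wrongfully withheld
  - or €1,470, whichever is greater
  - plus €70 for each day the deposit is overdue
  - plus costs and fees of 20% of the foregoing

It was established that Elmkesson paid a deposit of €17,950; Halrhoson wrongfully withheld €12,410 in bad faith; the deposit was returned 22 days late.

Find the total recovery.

Doubled: 2 × €12,410 = €24,820
Minimum €1,470: €24,820 meets the minimum, no increase.
Late-return penalty: 22 × €70 = €1,540
Damages plus late penalty: €24,820 + €1,540 = €26,360
Costs and fees: 20% of €26,360 = €5,272
Total recovery: €26,360 + €5,272 = €31,632

€31,632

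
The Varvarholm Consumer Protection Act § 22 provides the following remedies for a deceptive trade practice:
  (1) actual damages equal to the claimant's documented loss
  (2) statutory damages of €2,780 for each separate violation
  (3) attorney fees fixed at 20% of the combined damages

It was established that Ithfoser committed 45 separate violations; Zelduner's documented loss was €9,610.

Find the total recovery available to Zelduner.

Statutory damages: 45 × €2,780 = €125,100
Combined damages: €9,610 + €125,100 = €134,710
Attorney fees: 20% of €134,710 = €26,942
Total recovery: €134,710 + €26,942 = €161,652

€161,652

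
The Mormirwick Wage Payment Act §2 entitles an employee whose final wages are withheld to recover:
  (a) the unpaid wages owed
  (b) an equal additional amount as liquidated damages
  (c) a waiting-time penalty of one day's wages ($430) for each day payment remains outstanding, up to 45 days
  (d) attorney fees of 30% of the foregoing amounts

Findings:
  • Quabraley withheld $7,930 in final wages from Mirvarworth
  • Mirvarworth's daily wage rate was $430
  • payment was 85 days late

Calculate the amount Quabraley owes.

Liquidated damages (equal amount): $7,930
Penalty days: min(85, 45) = 45
Waiting-time penalty: 45 × $430 = $19,350
Subtotal: $7,930 + $7,930 + $19,350 = $35,210
Attorney fees: 30% of $35,210 = $10,563
Total award: $35,210 + $10,563 = $45,773

Total award: $45,773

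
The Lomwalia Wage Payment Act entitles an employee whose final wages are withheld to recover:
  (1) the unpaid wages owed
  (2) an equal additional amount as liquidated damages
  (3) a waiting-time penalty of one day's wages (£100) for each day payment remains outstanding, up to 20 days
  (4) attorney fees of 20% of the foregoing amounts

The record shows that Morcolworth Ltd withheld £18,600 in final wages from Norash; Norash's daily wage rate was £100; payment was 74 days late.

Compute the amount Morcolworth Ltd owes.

Liquidated damages (equal amount): £18,600
Penalty days: min(74, 20) = 20
Waiting-time penalty: 20 × £100 = £2,000
Subtotal: £18,600 + £18,600 + £2,000 = £39,200
Attorney fees: 20% of £39,200 = £7,840
Total award: £39,200 + £7,840 = £47,040

£47,040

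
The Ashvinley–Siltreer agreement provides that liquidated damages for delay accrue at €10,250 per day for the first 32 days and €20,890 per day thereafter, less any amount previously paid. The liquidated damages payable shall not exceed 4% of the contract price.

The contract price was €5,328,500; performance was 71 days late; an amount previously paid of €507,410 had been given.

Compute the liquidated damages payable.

€213,140

First 32 days: 32 × €10,250 = €328,000
Remaining days: (71 − 32) × €20,890 = €814,710
Accrued per-day damages: €328,000 + €814,710 = €1,142,710
Less amount previously paid: €1,142,710 − €507,410 = €635,300
Cap: 4% of €5,328,500 = €213,140
Cap at €213,140: €635,300 exceeds the cap → €213,140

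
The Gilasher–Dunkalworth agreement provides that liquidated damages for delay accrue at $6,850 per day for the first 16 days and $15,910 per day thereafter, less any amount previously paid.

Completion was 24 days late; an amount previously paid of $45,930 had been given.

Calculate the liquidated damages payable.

First 16 days: 16 × $6,850 = $109,600
Remaining days: (24 − 16) × $15,910 = $127,280
Accrued per-day damages: $109,600 + $127,280 = $236,880
Less amount previously paid: $236,880 − $45,930 = $190,950

$190,950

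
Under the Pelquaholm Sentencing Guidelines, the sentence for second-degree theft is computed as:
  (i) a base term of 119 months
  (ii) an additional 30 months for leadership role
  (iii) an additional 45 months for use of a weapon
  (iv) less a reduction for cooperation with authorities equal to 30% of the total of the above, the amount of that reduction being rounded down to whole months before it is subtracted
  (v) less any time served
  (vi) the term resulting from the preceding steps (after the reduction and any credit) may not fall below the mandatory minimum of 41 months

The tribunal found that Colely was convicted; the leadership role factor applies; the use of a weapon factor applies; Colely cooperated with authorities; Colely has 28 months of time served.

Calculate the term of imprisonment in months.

108 months

Leadership role enhancement: +30 months
Use of a weapon enhancement: +45 months
Adjusted term: 119 months + 30 months + 45 months = 194 months
Cooperation with authorities reduction: 30% of 194 months = 58 months (rounded down)
After reduction: 194 − 58 = 136 months
Less time served: 136 months − 28 months = 108 months
Minimum 41 months: 108 months meets the minimum, no increase.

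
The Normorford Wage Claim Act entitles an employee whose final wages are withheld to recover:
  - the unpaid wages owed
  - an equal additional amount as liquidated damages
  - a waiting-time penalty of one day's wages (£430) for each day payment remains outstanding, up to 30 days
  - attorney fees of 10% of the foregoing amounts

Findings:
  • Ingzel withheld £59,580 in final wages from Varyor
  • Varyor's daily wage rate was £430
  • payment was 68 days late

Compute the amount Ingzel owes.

£145,266

Liquidated damages (equal amount): £59,580
Penalty days: min(68, 30) = 30
Waiting-time penalty: 30 × £430 = £12,900
Subtotal: £59,580 + £59,580 + £12,900 = £132,060
Attorney fees: 10% of £132,060 = £13,206
Total award: £132,060 + £13,206 = £145,266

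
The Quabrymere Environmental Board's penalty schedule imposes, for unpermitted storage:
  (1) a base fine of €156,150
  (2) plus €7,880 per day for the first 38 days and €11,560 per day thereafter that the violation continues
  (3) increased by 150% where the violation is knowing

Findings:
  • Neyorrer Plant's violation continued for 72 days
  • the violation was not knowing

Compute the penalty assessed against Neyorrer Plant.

€848,630

First 38 days: 38 × €7,880 = €299,440
Remaining days: (72 − 38) × €11,560 = €393,040
Per-day component: €299,440 + €393,040 = €692,480
Base plus per-day: €156,150 + €692,480 = €848,630
The violation was not knowing: no 150% increase.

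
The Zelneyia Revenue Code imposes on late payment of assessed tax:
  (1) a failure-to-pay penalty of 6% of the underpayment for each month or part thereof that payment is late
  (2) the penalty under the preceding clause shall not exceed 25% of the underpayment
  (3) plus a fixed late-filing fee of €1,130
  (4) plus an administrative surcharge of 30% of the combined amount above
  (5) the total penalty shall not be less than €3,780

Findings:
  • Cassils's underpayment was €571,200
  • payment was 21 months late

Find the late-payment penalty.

Penalty: €187,109

Accrued rate: 6% × 21 = 126%, capped at 25% → 25%
Failure-to-pay penalty: 25% of €571,200 = €142,800
Penalty before surcharge: €142,800 + €1,130 = €143,930
Administrative surcharge: 30% of €143,930 = €43,179
Total penalty: €143,930 + €43,179 = €187,109
Minimum €3,780: €187,109 meets the minimum, no increase.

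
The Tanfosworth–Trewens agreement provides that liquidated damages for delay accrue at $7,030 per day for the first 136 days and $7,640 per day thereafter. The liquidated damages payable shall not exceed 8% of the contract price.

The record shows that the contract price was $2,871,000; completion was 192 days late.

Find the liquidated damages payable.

$229,680

First 136 days: 136 × $7,030 = $956,080
Remaining days: (192 − 136) × $7,640 = $427,840
Accrued per-day damages: $956,080 + $427,840 = $1,383,920
Cap: 8% of $2,871,000 = $229,680
Cap at $229,680: $1,383,920 exceeds the cap → $229,680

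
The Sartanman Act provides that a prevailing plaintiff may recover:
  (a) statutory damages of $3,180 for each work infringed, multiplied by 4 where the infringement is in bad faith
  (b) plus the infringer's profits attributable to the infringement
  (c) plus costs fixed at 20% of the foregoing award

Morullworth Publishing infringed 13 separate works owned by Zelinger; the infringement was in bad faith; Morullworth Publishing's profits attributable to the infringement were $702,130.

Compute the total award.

Statutory damages: 13 × $3,180 = $41,340
Multiplied by 4: 4 × $41,340 = $165,360
Combined award: $165,360 + $702,130 = $867,490
Costs: 20% of $867,490 = $173,498
Award plus costs: $867,490 + $173,498 = $1,040,988

$1,040,988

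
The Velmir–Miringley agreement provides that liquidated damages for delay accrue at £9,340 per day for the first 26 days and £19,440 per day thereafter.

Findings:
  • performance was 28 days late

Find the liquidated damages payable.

£281,720

First 26 days: 26 × £9,340 = £242,840
Remaining days: (28 − 26) × £19,440 = £38,880
Accrued per-day damages: £242,840 + £38,880 = £281,720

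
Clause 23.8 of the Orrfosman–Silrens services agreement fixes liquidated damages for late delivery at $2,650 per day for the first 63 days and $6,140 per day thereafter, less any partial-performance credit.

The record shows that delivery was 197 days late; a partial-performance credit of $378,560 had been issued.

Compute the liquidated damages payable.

$611,150

First 63 days: 63 × $2,650 = $166,950
Remaining days: (197 − 63) × $6,140 = $822,760
Accrued per-day damages: $166,950 + $822,760 = $989,710
Less partial-performance credit: $989,710 − $378,560 = $611,150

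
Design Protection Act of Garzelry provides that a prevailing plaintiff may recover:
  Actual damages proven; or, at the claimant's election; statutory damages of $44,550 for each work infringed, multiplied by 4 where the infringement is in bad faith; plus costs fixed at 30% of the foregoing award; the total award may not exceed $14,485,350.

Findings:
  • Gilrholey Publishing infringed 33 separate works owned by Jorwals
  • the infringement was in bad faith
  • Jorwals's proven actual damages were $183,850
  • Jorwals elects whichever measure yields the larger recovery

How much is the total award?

$7,644,780

Statutory damages: 33 × $44,550 = $1,470,150
Multiplied by 4: 4 × $1,470,150 = $5,880,600
Greater of actual damages ($183,850) or enhanced statutory damages ($5,880,600): $5,880,600
Costs: 30% of $5,880,600 = $1,764,180
Award plus costs: $5,880,600 + $1,764,180 = $7,644,780
Cap at $14,485,350: $7,644,780 is within the cap, no reduction.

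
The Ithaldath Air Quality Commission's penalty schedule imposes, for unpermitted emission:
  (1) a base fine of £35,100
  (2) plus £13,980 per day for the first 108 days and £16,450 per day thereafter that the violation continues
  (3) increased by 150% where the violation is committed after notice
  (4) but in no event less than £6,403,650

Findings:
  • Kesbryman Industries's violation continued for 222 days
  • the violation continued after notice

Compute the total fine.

£8,550,600

First 108 days: 108 × £13,980 = £1,509,840
Remaining days: (222 − 108) × £16,450 = £1,875,300
Per-day component: £1,509,840 + £1,875,300 = £3,385,140
Base plus per-day: £35,100 + £3,385,140 = £3,420,240
Enhancement: 150% of £3,420,240 = £5,130,360
Enhanced fine: £3,420,240 + £5,130,360 = £8,550,600
Minimum £6,403,650: £8,550,600 meets the minimum, no increase.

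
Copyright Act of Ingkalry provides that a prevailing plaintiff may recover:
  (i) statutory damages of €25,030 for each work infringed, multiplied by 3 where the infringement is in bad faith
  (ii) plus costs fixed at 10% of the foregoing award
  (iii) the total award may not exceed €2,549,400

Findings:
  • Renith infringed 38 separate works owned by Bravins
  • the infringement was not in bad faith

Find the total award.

€1,046,254

Statutory damages: 38 × €25,030 = €951,140
Infringement not in bad faith: no ×3 enhancement.
Costs: 10% of €951,140 = €95,114
Award plus costs: €951,140 + €95,114 = €1,046,254
Cap at €2,549,400: €1,046,254 is within the cap, no reduction.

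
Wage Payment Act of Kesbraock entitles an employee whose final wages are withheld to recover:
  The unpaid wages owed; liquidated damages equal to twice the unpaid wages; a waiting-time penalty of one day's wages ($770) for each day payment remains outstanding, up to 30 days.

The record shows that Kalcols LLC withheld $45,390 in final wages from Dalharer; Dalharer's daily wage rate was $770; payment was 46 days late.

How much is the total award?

$159,270

Doubled: 2 × $45,390 = $90,780
Penalty days: min(46, 30) = 30
Waiting-time penalty: 30 × $770 = $23,100
Total award: $45,390 + $90,780 + $23,100 = $159,270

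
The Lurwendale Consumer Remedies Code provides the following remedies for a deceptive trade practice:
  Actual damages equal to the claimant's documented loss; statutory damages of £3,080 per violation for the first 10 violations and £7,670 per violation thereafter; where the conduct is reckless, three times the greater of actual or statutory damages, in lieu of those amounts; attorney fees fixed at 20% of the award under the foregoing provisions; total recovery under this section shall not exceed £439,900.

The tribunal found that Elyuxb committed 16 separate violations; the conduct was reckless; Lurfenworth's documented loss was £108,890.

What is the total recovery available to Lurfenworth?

First 10 violations: 10 × £3,080 = £30,800
Remaining violations: (16 − 10) × £7,670 = £46,020
Statutory damages: £30,800 + £46,020 = £76,820
Greater of actual damages (£108,890) or statutory damages (£76,820): £108,890
Trebled: 3 × £108,890 = £326,670
Attorney fees: 20% of £326,670 = £65,334
Total before cap: £326,670 + £65,334 = £392,004
Cap at £439,900: £392,004 is within the cap, no reduction.

£392,004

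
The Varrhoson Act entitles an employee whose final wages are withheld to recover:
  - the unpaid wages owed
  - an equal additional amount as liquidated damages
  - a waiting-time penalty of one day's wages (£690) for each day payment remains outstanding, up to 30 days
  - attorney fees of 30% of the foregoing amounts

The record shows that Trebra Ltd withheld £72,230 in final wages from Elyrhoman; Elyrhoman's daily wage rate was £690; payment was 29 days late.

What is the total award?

£213,811

Liquidated damages (equal amount): £72,230
Penalty days: min(29, 30) = 29
Waiting-time penalty: 29 × £690 = £20,010
Subtotal: £72,230 + £72,230 + £20,010 = £164,470
Attorney fees: 30% of £164,470 = £49,341
Total award: £164,470 + £49,341 = £213,811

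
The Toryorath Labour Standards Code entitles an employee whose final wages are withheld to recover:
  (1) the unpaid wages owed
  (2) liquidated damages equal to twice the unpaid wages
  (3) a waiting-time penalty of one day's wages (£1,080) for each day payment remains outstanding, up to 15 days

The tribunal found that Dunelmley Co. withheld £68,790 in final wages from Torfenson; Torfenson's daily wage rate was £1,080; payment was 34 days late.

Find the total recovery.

Total award: £222,570

Doubled: 2 × £68,790 = £137,580
Penalty days: min(34, 15) = 15
Waiting-time penalty: 15 × £1,080 = £16,200
Total award: £68,790 + £137,580 + £16,200 = £222,570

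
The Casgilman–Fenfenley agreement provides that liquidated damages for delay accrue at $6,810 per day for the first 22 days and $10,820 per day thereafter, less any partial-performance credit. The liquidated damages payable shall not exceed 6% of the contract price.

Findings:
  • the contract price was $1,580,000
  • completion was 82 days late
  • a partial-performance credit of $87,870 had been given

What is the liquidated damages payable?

First 22 days: 22 × $6,810 = $149,820
Remaining days: (82 − 22) × $10,820 = $649,200
Accrued per-day damages: $149,820 + $649,200 = $799,020
Less partial-performance credit: $799,020 − $87,870 = $711,150
Cap: 6% of $1,580,000 = $94,800
Cap at $94,800: $711,150 exceeds the cap → $94,800

Liquidated damages: $94,800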